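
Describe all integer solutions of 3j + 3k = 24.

Step 1: Compute gcd(3, 3) = 3.
Since 3 divides 24, solutions exist.

Step 2: Find a particular solution using extended Euclidean algorithm.
We get j₀ = 0, k₀ = 8.
Check: 3*0 + 3*8 = 24 = 24 ✓

Step 3: Write the general solution.
j = 0 + (3/3)t = 0 + 1t
k = 8 - (3/3)t = 8 - 1t
for any integer t.

j = 0 + 1t, k = 8 - 1t for integer t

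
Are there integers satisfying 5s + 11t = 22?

Step 1: Compute gcd(5, 11).
gcd(5, 11) = 1

Step 2: Check divisibility.
Does 1 divide 22? 22 = 1 x 22, so yes.

By the theorem on linear Diophantine equations, 5s + 11t = 22 has integer solutions if and only if gcd(5, 11) divides 22. Since 1 | 22, solutions exist.

Yes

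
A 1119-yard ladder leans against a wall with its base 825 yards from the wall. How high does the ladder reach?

The ladder, wall, and ground form a right triangle with hypotenuse 1119 and one leg 825.
By the Pythagorean theorem: h² = 1119² - 825² = 1252161 - 680625 = 571536
h = √571536 = 756 yards

756 yards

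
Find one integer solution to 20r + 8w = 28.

Step 1: Check solvability.
gcd(20, 8) = 4
Since 4 divides 28, solutions exist.

Step 2: Apply extended Euclidean algorithm to find gcd.
We find integers such that 20*x0 + 8*y0 = 4

Step 3: Scale the particular solution.
Multiply by 28/4 = 7:
r = 7, w = -14

Step 4: Verify.
20*(7) + 8*(-14) = 28 = 28 ✓

r = 7, w = -14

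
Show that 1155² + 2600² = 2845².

Compute a² + b²:
1155² + 2600² = 1334025 + 6760000 = 8094025
Compute c²:
2845² = 8094025
Since 8094025 = 8094025, it is a Pythagorean triple.

Yes, it is a Pythagorean triple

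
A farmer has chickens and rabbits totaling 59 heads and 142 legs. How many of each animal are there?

Let c = chickens, r = rabbits.
Heads: c + r = 59
Legs: 2c + 4r = 142
From the first equation, c = 59 - r. Substitute:
2(59 - r) + 4r = 142
118 + 2r = 142
r = (142 - 118)/2 = 12
c = 59 - 12 = 47

Chickens: 47, Rabbits: 12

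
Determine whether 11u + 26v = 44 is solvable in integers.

Step 1: Compute gcd(11, 26).
gcd(11, 26) = 1

Step 2: Check divisibility.
Does 1 divide 44? 44 = 1 x 44, so yes.

By the theorem on linear Diophantine equations, 11u + 26v = 44 has integer solutions if and only if gcd(11, 26) divides 44. Since 1 | 44, solutions exist.

Yes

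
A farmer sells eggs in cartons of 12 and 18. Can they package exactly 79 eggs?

We need non-negative a, b with 12a + 18b = 79.
gcd(12, 18) = 6, and 6 does not divide 79.
No integer solutions exist.

No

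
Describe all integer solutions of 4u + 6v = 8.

Step 1: Compute gcd(4, 6) = 2.
Since 2 divides 8, solutions exist.

Step 2: Find a particular solution using extended Euclidean algorithm.
We get u₀ = -4, v₀ = 4.
Check: 4*-4 + 6*4 = 8 = 8 ✓

Step 3: Write the general solution.
u = -4 + (6/2)t = -4 + 3t
v = 4 - (4/2)t = 4 - 2t
for any integer t.

u = -4 + 3t, v = 4 - 2t for integer t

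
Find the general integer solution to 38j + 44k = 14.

Step 1: Compute gcd(38, 44) = 2.
Since 2 divides 14, solutions exist.

Step 2: Find a particular solution using extended Euclidean algorithm.
We get j₀ = 49, k₀ = -42.
Check: 38*49 + 44*-42 = 14 = 14 ✓

Step 3: Write the general solution.
j = 49 + (44/2)t = 49 + 22t
k = -42 - (38/2)t = -42 - 19t
for any integer t.

j = 49 + 22t, k = -42 - 19t for integer t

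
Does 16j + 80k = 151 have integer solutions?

Step 1: Compute gcd(16, 80).
gcd(16, 80) = 16

Step 2: Check divisibility.
Does 16 divide 151? 151 = 16 x 9 + 7, so no.

By the theorem on linear Diophantine equations, 16j + 80k = 151 has integer solutions if and only if gcd(16, 80) divides 151. Since 16 does not divide 151, no solutions exist.

No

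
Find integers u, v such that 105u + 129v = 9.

Step 1: Check solvability.
gcd(105, 129) = 3
Since 3 divides 9, solutions exist.

Step 2: Apply extended Euclidean algorithm to find gcd.
We find integers such that 105*x0 + 129*y0 = 3

Step 3: Scale the particular solution.
Multiply by 9/3 = 3:
u = 48, v = -39

Step 4: Verify.
105*(48) + 129*(-39) = 9 = 9 ✓

u = 48, v = -39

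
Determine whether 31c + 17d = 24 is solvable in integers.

Step 1: Compute gcd(31, 17).
gcd(31, 17) = 1

Step 2: Check divisibility.
Does 1 divide 24? 24 = 1 x 24, so yes.

By the theorem on linear Diophantine equations, 31c + 17d = 24 has integer solutions if and only if gcd(31, 17) divides 24. Since 1 | 24, solutions exist.

Yes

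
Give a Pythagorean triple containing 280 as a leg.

We need the other leg and hypotenuse such that 280² + x² = c².
Take x = 351, c = 449: 280² + 351² = 78400 + 123201 = 201601 = 449² ✓
Triple: (351, 280, 449)

(351, 280, 449)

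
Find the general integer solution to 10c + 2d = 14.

Step 1: Compute gcd(10, 2) = 2.
Since 2 divides 14, solutions exist.

Step 2: Find a particular solution using extended Euclidean algorithm.
We get c₀ = 0, d₀ = 7.
Check: 10*0 + 2*7 = 14 = 14 ✓

Step 3: Write the general solution.
c = 0 + (2/2)t = 0 + 1t
d = 7 - (10/2)t = 7 - 5t
for any integer t.

c = 0 + 1t, d = 7 - 5t for integer t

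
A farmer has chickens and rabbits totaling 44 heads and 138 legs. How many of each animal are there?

Let c = chickens, r = rabbits.
Heads: c + r = 44
Legs: 2c + 4r = 138
From the first equation, c = 44 - r. Substitute:
2(44 - r) + 4r = 138
88 + 2r = 138
r = (138 - 88)/2 = 25
c = 44 - 25 = 19

Chickens: 19, Rabbits: 25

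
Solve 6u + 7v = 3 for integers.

Step 1: Check solvability.
gcd(6, 7) = 1
Since 1 divides 3, solutions exist.

Step 2: Apply extended Euclidean algorithm to find gcd.
We find integers such that 6*x0 + 7*y0 = 1

Step 3: Scale the particular solution.
Multiply by 3/1 = 3:
u = -3, v = 3

Step 4: Verify.
6*(-3) + 7*(3) = 3 = 3 ✓

u = -3, v = 3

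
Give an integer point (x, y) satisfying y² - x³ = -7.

Try small integer x values and check whether x³ - 7 is a perfect square.
x = 2: x³ - 7 = 2³ - 7 = 8 - 7 = 1
Is 1 a perfect square? 1² = 1 ✓
So (x, y) = (2, 1) is a solution.

x = 2, y = 1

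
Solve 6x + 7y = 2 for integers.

Step 1: Check solvability.
gcd(6, 7) = 1
Since 1 divides 2, solutions exist.

Step 2: Apply extended Euclidean algorithm to find gcd.
We find integers such that 6*x0 + 7*y0 = 1

Step 3: Scale the particular solution.
Multiply by 2/1 = 2:
x = -2, y = 2

Step 4: Verify.
6*(-2) + 7*(2) = 2 = 2 ✓

x = -2, y = 2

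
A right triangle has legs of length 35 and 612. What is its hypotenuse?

c² = a² + b² = 35² + 612² = 1225 + 374544 = 375769
c = 613

613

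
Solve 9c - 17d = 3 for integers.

Step 1: Check solvability.
gcd(9, 17) = 1
Since 1 divides 3, solutions exist.

Step 2: Apply extended Euclidean algorithm to find gcd.
We find integers such that 9*x0 + 17*y0 = 1

Step 3: Scale the particular solution.
Multiply by 3/1 = 3:
c = 6, d = 3

Step 4: Verify.
9*(6) - 17*(3) = 3 = 3 ✓

c = 6, d = 3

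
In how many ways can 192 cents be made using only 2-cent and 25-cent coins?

We need non-negative integers (x, y) with 2x + 25y = 192.
For each x from 0 to 96, check if (192 - 2x) is a non-negative multiple of 25.
Solutions (x, y): (21,6), (46,4), (71,2), (96,0)
Count: 4

4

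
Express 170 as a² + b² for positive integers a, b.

We need to find integers a, b > 0 such that a² + b² = 170.
Trying a = 1: b² = 170 - 1² = 170 - 1 = 169
b = 13
Check: 1² + 13² = 1 + 169 = 170 ✓

170 = 1² + 13²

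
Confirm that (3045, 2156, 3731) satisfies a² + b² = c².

Compute a² + b² = 3045² + 2156² = 9272025 + 4648336 = 13920361
Compute c² = 3731² = 13920361
Since 13920361 = 13920361, confirmed.

Yes, it is a Pythagorean triple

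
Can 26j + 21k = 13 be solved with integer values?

Step 1: Compute gcd(26, 21).
gcd(26, 21) = 1

Step 2: Check divisibility.
Does 1 divide 13? 13 = 1 x 13, so yes.

By the theorem on linear Diophantine equations, 26j + 21k = 13 has integer solutions if and only if gcd(26, 21) divides 13. Since 1 | 13, solutions exist.

Yes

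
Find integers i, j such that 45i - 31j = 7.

Step 1: Check solvability.
gcd(45, 31) = 1
Since 1 divides 7, solutions exist.

Step 2: Apply extended Euclidean algorithm to find gcd.
We find integers such that 45*x0 + 31*y0 = 1

Step 3: Scale the particular solution.
Multiply by 7/1 = 7:
i = -77, j = -112

Step 4: Verify.
45*(-77) - 31*(-112) = 7 = 7 ✓

i = -77, j = -112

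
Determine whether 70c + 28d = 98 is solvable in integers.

Step 1: Compute gcd(70, 28).
gcd(70, 28) = 14

Step 2: Check divisibility.
Does 14 divide 98? 98 = 14 x 7, so yes.

By the theorem on linear Diophantine equations, 70c + 28d = 98 has integer solutions if and only if gcd(70, 28) divides 98. Since 14 | 98, solutions exist.

Yes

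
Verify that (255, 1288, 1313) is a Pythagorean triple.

Compute a² + b² = 255² + 1288² = 65025 + 1658944 = 1723969
Compute c² = 1313² = 1723969
Since 1723969 = 1723969, confirmed.

Yes, it is a Pythagorean triple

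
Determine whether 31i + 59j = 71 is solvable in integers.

Step 1: Compute gcd(31, 59).
gcd(31, 59) = 1

Step 2: Check divisibility.
Does 1 divide 71? 71 = 1 x 71, so yes.

By the theorem on linear Diophantine equations, 31i + 59j = 71 has integer solutions if and only if gcd(31, 59) divides 71. Since 1 | 71, solutions exist.

Yes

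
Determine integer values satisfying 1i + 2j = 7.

Step 1: Check solvability.
gcd(1, 2) = 1
Since 1 divides 7, solutions exist.

Step 2: Apply extended Euclidean algorithm to find gcd.
We find integers such that 1*x0 + 2*y0 = 1

Step 3: Scale the particular solution.
Multiply by 7/1 = 7:
i = 7, j = 0

Step 4: Verify.
1*(7) + 2*(0) = 7 = 7 ✓

i = 7, j = 0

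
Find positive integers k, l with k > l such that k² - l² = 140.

Factor: k² - l² = (k+l)(k-l) = 140.
We need two factors of 140 with the same parity.
Use k+l = 70 and k-l = 2 (product 70·2 = 140).
Adding: 2k = 72, so k = 36.
Subtracting: 2l = 68, so l = 34.
Check: 36² - 34² = 1296 - 1156 = 140 ✓

k = 36, l = 34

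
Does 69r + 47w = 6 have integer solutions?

Step 1: Compute gcd(69, 47).
gcd(69, 47) = 1

Step 2: Check divisibility.
Does 1 divide 6? 6 = 1 x 6, so yes.

By the theorem on linear Diophantine equations, 69r + 47w = 6 has integer solutions if and only if gcd(69, 47) divides 6. Since 1 | 6, solutions exist.

Yes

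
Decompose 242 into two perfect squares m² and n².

We need to find integers m, n > 0 such that m² + n² = 242.
Trying m = 11: n² = 242 - 11² = 242 - 121 = 121
n = 11
Check: 11² + 11² = 121 + 121 = 242 ✓

242 = 11² + 11²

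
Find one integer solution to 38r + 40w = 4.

Step 1: Check solvability.
gcd(38, 40) = 2
Since 2 divides 4, solutions exist.

Step 2: Apply extended Euclidean algorithm to find gcd.
We find integers such that 38*x0 + 40*y0 = 2

Step 3: Scale the particular solution.
Multiply by 4/2 = 2:
r = -2, w = 2

Step 4: Verify.
38*(-2) + 40*(2) = 4 = 4 ✓

r = -2, w = 2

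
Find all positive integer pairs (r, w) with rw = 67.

The positive divisors of 67 are: 1, 67.
Each divisor d gives the pair (d, 67/d):
(1, 67), (67, 1)

(1, 67), (67, 1)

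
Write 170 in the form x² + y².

We need to find integers x, y > 0 such that x² + y² = 170.
Trying x = 1: y² = 170 - 1² = 170 - 1 = 169
y = 13
Check: 1² + 13² = 1 + 169 = 170 ✓

170 = 1² + 13²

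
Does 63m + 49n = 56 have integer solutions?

Step 1: Compute gcd(63, 49).
gcd(63, 49) = 7

Step 2: Check divisibility.
Does 7 divide 56? 56 = 7 x 8, so yes.

By the theorem on linear Diophantine equations, 63m + 49n = 56 has integer solutions if and only if gcd(63, 49) divides 56. Since 7 | 56, solutions exist.

Yes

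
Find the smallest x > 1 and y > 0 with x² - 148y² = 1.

We seek the smallest positive integers (x, y) with x² - 148y² = 1, i.e., x² = 148y² + 1.
Try successive y values:
y = 1: x² = 148·1² + 1 = 149, not a perfect square
y = 2: x² = 148·2² + 1 = 593, not a perfect square
y = 3: x² = 148·3² + 1 = 1333, not a perfect square
... continuing the search (or via continued fractions) ...
y = 6: x² = 148·6² + 1 = 5329, x = 73 ✓

Verify: 73² - 148·6² = 5329 - 5328 = 1 ✓

x = 73, y = 6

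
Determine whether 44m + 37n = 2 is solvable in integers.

Step 1: Compute gcd(44, 37).
gcd(44, 37) = 1

Step 2: Check divisibility.
Does 1 divide 2? 2 = 1 x 2, so yes.

By the theorem on linear Diophantine equations, 44m + 37n = 2 has integer solutions if and only if gcd(44, 37) divides 2. Since 1 | 2, solutions exist.

Yes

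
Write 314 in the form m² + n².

We need to find integers m, n > 0 such that m² + n² = 314.
Trying m = 5: n² = 314 - 5² = 314 - 25 = 289
n = 17
Check: 5² + 17² = 25 + 289 = 314 ✓

314 = 5² + 17²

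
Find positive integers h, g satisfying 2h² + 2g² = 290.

Try small values of h and check whether (290 - 2h²)/2 is a perfect square.
h = 8: 2·8² = 128, so 2g² = 290 - 128 = 162, giving g² = 81, g = 9.
Check: 2·8² + 2·9² = 128 + 162 = 290 ✓

h = 8, g = 9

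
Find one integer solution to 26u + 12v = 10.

Step 1: Check solvability.
gcd(26, 12) = 2
Since 2 divides 10, solutions exist.

Step 2: Apply extended Euclidean algorithm to find gcd.
We find integers such that 26*x0 + 12*y0 = 2

Step 3: Scale the particular solution.
Multiply by 10/2 = 5:
u = 5, v = -10

Step 4: Verify.
26*(5) + 12*(-10) = 10 = 10 ✓

u = 5, v = -10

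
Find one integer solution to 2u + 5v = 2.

Step 1: Check solvability.
gcd(2, 5) = 1
Since 1 divides 2, solutions exist.

Step 2: Apply extended Euclidean algorithm to find gcd.
We find integers such that 2*x0 + 5*y0 = 1

Step 3: Scale the particular solution.
Multiply by 2/1 = 2:
u = -4, v = 2

Step 4: Verify.
2*(-4) + 5*(2) = 2 = 2 ✓

u = -4, v = 2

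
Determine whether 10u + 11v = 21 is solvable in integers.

Step 1: Compute gcd(10, 11).
gcd(10, 11) = 1

Step 2: Check divisibility.
Does 1 divide 21? 21 = 1 x 21, so yes.

By the theorem on linear Diophantine equations, 10u + 11v = 21 has integer solutions if and only if gcd(10, 11) divides 21. Since 1 | 21, solutions exist.

Yes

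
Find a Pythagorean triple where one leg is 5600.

We need the other leg and hypotenuse such that 5600² + x² = c².
Take x = 3432, c = 6568: 5600² + 3432² = 31360000 + 11778624 = 43138624 = 6568² ✓
Triple: (3432, 5600, 6568)

(3432, 5600, 6568)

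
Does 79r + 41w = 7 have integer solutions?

Step 1: Compute gcd(79, 41).
gcd(79, 41) = 1

Step 2: Check divisibility.
Does 1 divide 7? 7 = 1 x 7, so yes.

By the theorem on linear Diophantine equations, 79r + 41w = 7 has integer solutions if and only if gcd(79, 41) divides 7. Since 1 | 7, solutions exist.

Yes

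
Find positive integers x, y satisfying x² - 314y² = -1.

We need x² = 314y² - 1. Try successive y:
y = 1: x² = 314·1² - 1 = 313, not a perfect square
y = 2: x² = 314·2² - 1 = 1255, not a perfect square
y = 3: x² = 314·3² - 1 = 2825, not a perfect square
...
y = 25: x² = 314·25² - 1 = 196249 = 443² ✓
Check: 443² - 314·25² = 196249 - 196250 = -1 ✓

x = 443, y = 25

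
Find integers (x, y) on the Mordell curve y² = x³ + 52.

Try small integer x values and check whether x³ + 52 is a perfect square.
x = -3: x³ + 52 = -3³ + 52 = -27 + 52 = 25
Is 25 a perfect square? 5² = 25 ✓
So (x, y) = (-3, 5) is a solution.

x = -3, y = 5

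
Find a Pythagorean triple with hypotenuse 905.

We need a² + b² = 905² = 819025.
Trying: 777² + 464² = 603729 + 215296 = 819025 ✓

(777, 464, 905)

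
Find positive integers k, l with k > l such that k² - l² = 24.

Factor: k² - l² = (k+l)(k-l) = 24.
We need two factors of 24 with the same parity.
Use k+l = 12 and k-l = 2 (product 12·2 = 24).
Adding: 2k = 14, so k = 7.
Subtracting: 2l = 10, so l = 5.
Check: 7² - 5² = 49 - 25 = 24 ✓

k = 7, l = 5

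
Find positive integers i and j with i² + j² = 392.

We need to find integers i, j > 0 such that i² + j² = 392.
Trying i = 14: j² = 392 - 14² = 392 - 196 = 196
j = 14
Check: 14² + 14² = 196 + 196 = 392 ✓

392 = 14² + 14²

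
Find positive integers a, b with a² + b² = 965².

We need a² + b² = 965² = 931225.
Trying: 387² + 884² = 149769 + 781456 = 931225 ✓

(387, 884, 965)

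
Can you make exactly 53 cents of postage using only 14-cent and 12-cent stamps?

We need non-negative x, y with 14x + 12y = 53.
gcd(14, 12) = 2, and 2 does not divide 53.
No integer solutions exist, so certainly no non-negative ones.

No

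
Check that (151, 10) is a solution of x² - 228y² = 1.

Compute x² = 151² = 22801
Compute 228y² = 228·10² = 228·100 = 22800
x² - 228y² = 22801 - 22800 = 1
Since this equals 1, (151, 10) is a solution.

Yes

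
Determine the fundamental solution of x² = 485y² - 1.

We need x² = 485y² - 1. Try successive y:
y = 1: x² = 485·1² - 1 = 484 = 22² ✓
Check: 22² - 485·1² = 484 - 485 = -1 ✓

x = 22, y = 1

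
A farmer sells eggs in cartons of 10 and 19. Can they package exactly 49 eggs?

We need non-negative a, b with 10a + 19b = 49.
gcd(10, 19) = 1 divides 49.
Try a = 3: 19b = 49 - 30 = 19, so b = 1.
One way: 3 cartons of 10 and 1 cartons of 19.

Yes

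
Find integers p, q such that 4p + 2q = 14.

Step 1: Check solvability.
gcd(4, 2) = 2
Since 2 divides 14, solutions exist.

Step 2: Apply extended Euclidean algorithm to find gcd.
We find integers such that 4*x0 + 2*y0 = 2

Step 3: Scale the particular solution.
Multiply by 14/2 = 7:
p = 0, q = 7

Step 4: Verify.
4*(0) + 2*(7) = 14 = 14 ✓

p = 0, q = 7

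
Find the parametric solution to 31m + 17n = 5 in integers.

Step 1: Compute gcd(31, 17) = 1.
Since 1 divides 5, solutions exist.

Step 2: Find a particular solution using extended Euclidean algorithm.
We get m₀ = -30, n₀ = 55.
Check: 31*-30 + 17*55 = 5 = 5 ✓

Step 3: Write the general solution.
m = -30 + (17/1)t = -30 + 17t
n = 55 - (31/1)t = 55 - 31t
for any integer t.

m = -30 + 17t, n = 55 - 31t for integer t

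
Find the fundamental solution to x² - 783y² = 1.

We seek the smallest positive integers (x, y) with x² - 783y² = 1, i.e., x² = 783y² + 1.
Try successive y values:
y = 1: x² = 783·1² + 1 = 784, x = 28 ✓

Verify: 28² - 783·1² = 784 - 783 = 1 ✓

x = 28, y = 1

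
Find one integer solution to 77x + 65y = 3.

Step 1: Check solvability.
gcd(77, 65) = 1
Since 1 divides 3, solutions exist.

Step 2: Apply extended Euclidean algorithm to find gcd.
We find integers such that 77*x0 + 65*y0 = 1

Step 3: Scale the particular solution.
Multiply by 3/1 = 3:
x = -81, y = 96

Step 4: Verify.
77*(-81) + 65*(96) = 3 = 3 ✓

x = -81, y = 96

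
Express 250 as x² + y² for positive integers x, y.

We need to find integers x, y > 0 such that x² + y² = 250.
Trying x = 5: y² = 250 - 5² = 250 - 25 = 225
y = 15
Check: 5² + 15² = 25 + 225 = 250 ✓

250 = 5² + 15²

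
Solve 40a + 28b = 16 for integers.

Step 1: Check solvability.
gcd(40, 28) = 4
Since 4 divides 16, solutions exist.

Step 2: Apply extended Euclidean algorithm to find gcd.
We find integers such that 40*x0 + 28*y0 = 4

Step 3: Scale the particular solution.
Multiply by 16/4 = 4:
a = -8, b = 12

Step 4: Verify.
40*(-8) + 28*(12) = 16 = 16 ✓

a = -8, b = 12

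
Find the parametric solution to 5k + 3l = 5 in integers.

Step 1: Compute gcd(5, 3) = 1.
Since 1 divides 5, solutions exist.

Step 2: Find a particular solution using extended Euclidean algorithm.
We get k₀ = -5, l₀ = 10.
Check: 5*-5 + 3*10 = 5 = 5 ✓

Step 3: Write the general solution.
k = -5 + (3/1)t = -5 + 3t
l = 10 - (5/1)t = 10 - 5t
for any integer t.

k = -5 + 3t, l = 10 - 5t for integer t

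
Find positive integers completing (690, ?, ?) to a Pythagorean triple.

We need the other leg and hypotenuse such that 690² + x² = c².
Take x = 304, c = 754: 690² + 304² = 476100 + 92416 = 568516 = 754² ✓
Triple: (690, 304, 754)

(690, 304, 754)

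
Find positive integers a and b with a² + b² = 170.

We need to find integers a, b > 0 such that a² + b² = 170.
Trying a = 1: b² = 170 - 1² = 170 - 1 = 169
b = 13
Check: 1² + 13² = 1 + 169 = 170 ✓

170 = 1² + 13²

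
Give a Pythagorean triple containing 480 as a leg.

We need the other leg and hypotenuse such that 480² + x² = c².
Take x = 31, c = 481: 480² + 31² = 230400 + 961 = 231361 = 481² ✓
Triple: (31, 480, 481)

(31, 480, 481)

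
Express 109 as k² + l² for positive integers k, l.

We need to find integers k, l > 0 such that k² + l² = 109.
Trying k = 3: l² = 109 - 3² = 109 - 9 = 100
l = 10
Check: 3² + 10² = 9 + 100 = 109 ✓

109 = 3² + 10²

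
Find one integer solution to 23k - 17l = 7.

Step 1: Check solvability.
gcd(23, 17) = 1
Since 1 divides 7, solutions exist.

Step 2: Apply extended Euclidean algorithm to find gcd.
We find integers such that 23*x0 + 17*y0 = 1

Step 3: Scale the particular solution.
Multiply by 7/1 = 7:
k = 21, l = 28

Step 4: Verify.
23*(21) - 17*(28) = 7 = 7 ✓

k = 21, l = 28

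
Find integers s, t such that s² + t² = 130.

We need to find integers s, t > 0 such that s² + t² = 130.
Trying s = 3: t² = 130 - 3² = 130 - 9 = 121
t = 11
Check: 3² + 11² = 9 + 121 = 130 ✓

130 = 3² + 11²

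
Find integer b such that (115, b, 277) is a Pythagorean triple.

b² = c² - a² = 277² - 115² = 76729 - 13225 = 63504
b = sqrt(63504) = 252

252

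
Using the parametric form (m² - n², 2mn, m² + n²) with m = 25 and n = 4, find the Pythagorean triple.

a = m² - n² = 25² - 4² = 625 - 16 = 609
b = 2mn = 2·25·4 = 200
c = m² + n² = 625 + 16 = 641
Verify: 609² + 200² = 370881 + 40000 = 410881 = 641² ✓

(609, 200, 641)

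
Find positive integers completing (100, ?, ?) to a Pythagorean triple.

We need the other leg and hypotenuse such that 100² + x² = c².
Take x = 1248, c = 1252: 100² + 1248² = 10000 + 1557504 = 1567504 = 1252² ✓
Triple: (100, 1248, 1252)

(100, 1248, 1252)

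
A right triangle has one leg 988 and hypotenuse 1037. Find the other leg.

a² = c² - b² = 1075369 - 976144 = 99225
a = 315

315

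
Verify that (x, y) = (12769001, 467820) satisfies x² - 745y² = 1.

Compute x² = 12769001² = 163047386538001
Compute 745y² = 745·467820² = 745·218855552400 = 163047386538000
x² - 745y² = 163047386538001 - 163047386538000 = 1
Since this equals 1, (12769001, 467820) is a solution.

Yes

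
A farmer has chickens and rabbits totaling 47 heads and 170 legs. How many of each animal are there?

Let c = chickens, r = rabbits.
Heads: c + r = 47
Legs: 2c + 4r = 170
From the first equation, c = 47 - r. Substitute:
2(47 - r) + 4r = 170
94 + 2r = 170
r = (170 - 94)/2 = 38
c = 47 - 38 = 9

Chickens: 9, Rabbits: 38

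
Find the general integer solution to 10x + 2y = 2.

Step 1: Compute gcd(10, 2) = 2.
Since 2 divides 2, solutions exist.

Step 2: Find a particular solution using extended Euclidean algorithm.
We get x₀ = 0, y₀ = 1.
Check: 10*0 + 2*1 = 2 = 2 ✓

Step 3: Write the general solution.
x = 0 + (2/2)t = 0 + 1t
y = 1 - (10/2)t = 1 - 5t
for any integer t.

x = 0 + 1t, y = 1 - 5t for integer t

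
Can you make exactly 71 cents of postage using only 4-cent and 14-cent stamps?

We need non-negative x, y with 4x + 14y = 71.
gcd(4, 14) = 2, and 2 does not divide 71.
No integer solutions exist, so certainly no non-negative ones.

No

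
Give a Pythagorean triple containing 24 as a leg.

We need the other leg and hypotenuse such that 24² + x² = c².
Take x = 7, c = 25: 24² + 7² = 576 + 49 = 625 = 25² ✓
Triple: (7, 24, 25)

(7, 24, 25)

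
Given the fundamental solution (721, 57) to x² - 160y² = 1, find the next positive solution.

Solutions to x² - Dy² = 1 are generated by powers of (x₀ + y₀√D).
The next solution satisfies x₁ + y₁√160 = (x₀ + y₀√160)², giving:
x₁ = x₀² + 160y₀² = 721² + 160·57² = 519841 + 519840 = 1039681
y₁ = 2x₀y₀ = 2·721·57 = 82194

Verify: 1039681² - 160·82194² = 1080936581761 - 1080936581760 = 1 ✓

x = 1039681, y = 82194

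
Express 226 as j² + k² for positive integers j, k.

We need to find integers j, k > 0 such that j² + k² = 226.
Trying j = 1: k² = 226 - 1² = 226 - 1 = 225
k = 15
Check: 1² + 15² = 1 + 225 = 226 ✓

226 = 1² + 15²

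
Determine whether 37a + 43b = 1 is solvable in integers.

Step 1: Compute gcd(37, 43).
gcd(37, 43) = 1

Step 2: Check divisibility.
Does 1 divide 1? 1 = 1 x 1, so yes.

By the theorem on linear Diophantine equations, 37a + 43b = 1 has integer solutions if and only if gcd(37, 43) divides 1. Since 1 | 1, solutions exist.

Yes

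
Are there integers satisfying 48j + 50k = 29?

Step 1: Compute gcd(48, 50).
gcd(48, 50) = 2

Step 2: Check divisibility.
Does 2 divide 29? 29 = 2 x 14 + 1, so no.

By the theorem on linear Diophantine equations, 48j + 50k = 29 has integer solutions if and only if gcd(48, 50) divides 29. Since 2 does not divide 29, no solutions exist.

No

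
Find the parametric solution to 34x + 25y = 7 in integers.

Step 1: Compute gcd(34, 25) = 1.
Since 1 divides 7, solutions exist.

Step 2: Find a particular solution using extended Euclidean algorithm.
We get x₀ = -77, y₀ = 105.
Check: 34*-77 + 25*105 = 7 = 7 ✓

Step 3: Write the general solution.
x = -77 + (25/1)t = -77 + 25t
y = 105 - (34/1)t = 105 - 34t
for any integer t.

x = -77 + 25t, y = 105 - 34t for integer t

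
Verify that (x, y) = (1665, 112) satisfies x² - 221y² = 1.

Compute x² = 1665² = 2772225
Compute 221y² = 221·112² = 221·12544 = 2772224
x² - 221y² = 2772225 - 2772224 = 1
Since this equals 1, (1665, 112) is a solution.

Yes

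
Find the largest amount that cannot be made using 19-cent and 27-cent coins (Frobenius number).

For two coprime denominations a and b, the Frobenius number (largest value not representable as a non-negative combination) is ab - a - b.
Here gcd(19, 27) = 1, so they are coprime.
F(19, 27) = 19·27 - 19 - 27 = 513 - 46 = 467

467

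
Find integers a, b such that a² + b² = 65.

We need to find integers a, b > 0 such that a² + b² = 65.
Trying a = 1: b² = 65 - 1² = 65 - 1 = 64
b = 8
Check: 1² + 8² = 1 + 64 = 65 ✓

65 = 1² + 8²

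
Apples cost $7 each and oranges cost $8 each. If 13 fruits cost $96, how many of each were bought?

Let a = apples, o = oranges.
a + o = 13
7a + 8o = 96
Substitute o = 13 - a:
7a + 8(13 - a) = 96
(7 - 8)a = 96 - 104
-1a = -8
a = 8, o = 13 - 8 = 5

Apples: 8, Oranges: 5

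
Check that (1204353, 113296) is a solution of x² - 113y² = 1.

Compute x² = 1204353² = 1450466148609
Compute 113y² = 113·113296² = 113·12835983616 = 1450466148608
x² - 113y² = 1450466148609 - 1450466148608 = 1
Since this equals 1, (1204353, 113296) is a solution.

Yes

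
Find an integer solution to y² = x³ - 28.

Try small integer x values and check whether x³ - 28 is a perfect square.
x = 4: x³ - 28 = 4³ - 28 = 64 - 28 = 36
Is 36 a perfect square? 6² = 36 ✓
So (x, y) = (4, 6) is a solution.

x = 4, y = 6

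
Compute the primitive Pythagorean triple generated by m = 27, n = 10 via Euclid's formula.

a = m² - n² = 729 - 100 = 629
b = 2mn = 2·27·10 = 540
c = m² + n² = 729 + 100 = 829
Verify: 629² + 540² = 395641 + 291600 = 687241 = 829² ✓

(629, 540, 829)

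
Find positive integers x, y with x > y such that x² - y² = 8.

Factor: x² - y² = (x+y)(x-y) = 8.
We need two factors of 8 with the same parity.
Use x+y = 4 and x-y = 2 (product 4·2 = 8).
Adding: 2x = 6, so x = 3.
Subtracting: 2y = 2, so y = 1.
Check: 3² - 1² = 9 - 1 = 8 ✓

x = 3, y = 1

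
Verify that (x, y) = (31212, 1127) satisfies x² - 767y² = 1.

Compute x² = 31212² = 974188944
Compute 767y² = 767·1127² = 767·1270129 = 974188943
x² - 767y² = 974188944 - 974188943 = 1
Since this equals 1, (31212, 1127) is a solution.

Yes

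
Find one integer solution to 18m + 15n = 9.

Step 1: Check solvability.
gcd(18, 15) = 3
Since 3 divides 9, solutions exist.

Step 2: Apply extended Euclidean algorithm to find gcd.
We find integers such that 18*x0 + 15*y0 = 3

Step 3: Scale the particular solution.
Multiply by 9/3 = 3:
m = 3, n = -3

Step 4: Verify.
18*(3) + 15*(-3) = 9 = 9 ✓

m = 3, n = -3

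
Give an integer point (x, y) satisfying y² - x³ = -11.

Try small integer x values and check whether x³ - 11 is a perfect square.
x = 3: x³ - 11 = 3³ - 11 = 27 - 11 = 16
Is 16 a perfect square? 4² = 16 ✓
So (x, y) = (3, 4) is a solution.

x = 3, y = 4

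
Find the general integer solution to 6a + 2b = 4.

Step 1: Compute gcd(6, 2) = 2.
Since 2 divides 4, solutions exist.

Step 2: Find a particular solution using extended Euclidean algorithm.
We get a₀ = 0, b₀ = 2.
Check: 6*0 + 2*2 = 4 = 4 ✓

Step 3: Write the general solution.
a = 0 + (2/2)t = 0 + 1t
b = 2 - (6/2)t = 2 - 3t
for any integer t.

a = 0 + 1t, b = 2 - 3t for integer t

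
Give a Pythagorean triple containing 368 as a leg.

We need the other leg and hypotenuse such that 368² + x² = c².
Take x = 465, c = 593: 368² + 465² = 135424 + 216225 = 351649 = 593² ✓
Triple: (465, 368, 593)

(465, 368, 593)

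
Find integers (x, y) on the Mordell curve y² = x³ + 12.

Try small integer x values and check whether x³ + 12 is a perfect square.
x = -2: x³ + 12 = -2³ + 12 = -8 + 12 = 4
Is 4 a perfect square? 2² = 4 ✓
So (x, y) = (-2, -2) is a solution.

x = -2, y = -2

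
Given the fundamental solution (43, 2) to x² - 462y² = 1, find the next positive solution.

Solutions to x² - Dy² = 1 are generated by powers of (x₀ + y₀√D).
The next solution satisfies x₁ + y₁√462 = (x₀ + y₀√462)², giving:
x₁ = x₀² + 462y₀² = 43² + 462·2² = 1849 + 1848 = 3697
y₁ = 2x₀y₀ = 2·43·2 = 172

Verify: 3697² - 462·172² = 13667809 - 13667808 = 1 ✓

x = 3697, y = 172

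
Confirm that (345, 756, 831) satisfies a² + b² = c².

Compute a² + b² = 345² + 756² = 119025 + 571536 = 690561
Compute c² = 831² = 690561
Since 690561 = 690561, confirmed.

Yes, it is a Pythagorean triple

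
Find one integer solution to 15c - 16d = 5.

Step 1: Check solvability.
gcd(15, 16) = 1
Since 1 divides 5, solutions exist.

Step 2: Apply extended Euclidean algorithm to find gcd.
We find integers such that 15*x0 + 16*y0 = 1

Step 3: Scale the particular solution.
Multiply by 5/1 = 5:
c = -5, d = -5

Step 4: Verify.
15*(-5) - 16*(-5) = 5 = 5 ✓

c = -5, d = -5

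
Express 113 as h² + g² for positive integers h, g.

We need to find integers h, g > 0 such that h² + g² = 113.
Trying h = 7: g² = 113 - 7² = 113 - 49 = 64
g = 8
Check: 7² + 8² = 49 + 64 = 113 ✓

113 = 7² + 8²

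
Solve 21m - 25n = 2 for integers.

Step 1: Check solvability.
gcd(21, 25) = 1
Since 1 divides 2, solutions exist.

Step 2: Apply extended Euclidean algorithm to find gcd.
We find integers such that 21*x0 + 25*y0 = 1

Step 3: Scale the particular solution.
Multiply by 2/1 = 2:
m = 12, n = 10

Step 4: Verify.
21*(12) - 25*(10) = 2 = 2 ✓

m = 12, n = 10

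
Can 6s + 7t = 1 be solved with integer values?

Step 1: Compute gcd(6, 7).
gcd(6, 7) = 1

Step 2: Check divisibility.
Does 1 divide 1? 1 = 1 x 1, so yes.

By the theorem on linear Diophantine equations, 6s + 7t = 1 has integer solutions if and only if gcd(6, 7) divides 1. Since 1 | 1, solutions exist.

Yes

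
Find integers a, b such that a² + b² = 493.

We need to find integers a, b > 0 such that a² + b² = 493.
Trying a = 3: b² = 493 - 3² = 493 - 9 = 484
b = 22
Check: 3² + 22² = 9 + 484 = 493 ✓

493 = 3² + 22²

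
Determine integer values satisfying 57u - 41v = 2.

Step 1: Check solvability.
gcd(57, 41) = 1
Since 1 divides 2, solutions exist.

Step 2: Apply extended Euclidean algorithm to find gcd.
We find integers such that 57*x0 + 41*y0 = 1

Step 3: Scale the particular solution.
Multiply by 2/1 = 2:
u = 36, v = 50

Step 4: Verify.
57*(36) - 41*(50) = 2 = 2 ✓

u = 36, v = 50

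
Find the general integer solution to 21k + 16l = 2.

Step 1: Compute gcd(21, 16) = 1.
Since 1 divides 2, solutions exist.

Step 2: Find a particular solution using extended Euclidean algorithm.
We get k₀ = -6, l₀ = 8.
Check: 21*-6 + 16*8 = 2 = 2 ✓

Step 3: Write the general solution.
k = -6 + (16/1)t = -6 + 16t
l = 8 - (21/1)t = 8 - 21t
for any integer t.

k = -6 + 16t, l = 8 - 21t for integer t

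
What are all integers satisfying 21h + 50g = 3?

Step 1: Compute gcd(21, 50) = 1.
Since 1 divides 3, solutions exist.

Step 2: Find a particular solution using extended Euclidean algorithm.
We get h₀ = -57, g₀ = 24.
Check: 21*-57 + 50*24 = 3 = 3 ✓

Step 3: Write the general solution.
h = -57 + (50/1)t = -57 + 50t
g = 24 - (21/1)t = 24 - 21t
for any integer t.

h = -57 + 50t, g = 24 - 21t for integer t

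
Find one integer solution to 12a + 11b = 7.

Step 1: Check solvability.
gcd(12, 11) = 1
Since 1 divides 7, solutions exist.

Step 2: Apply extended Euclidean algorithm to find gcd.
We find integers such that 12*x0 + 11*y0 = 1

Step 3: Scale the particular solution.
Multiply by 7/1 = 7:
a = 7, b = -7

Step 4: Verify.
12*(7) + 11*(-7) = 7 = 7 ✓

a = 7, b = -7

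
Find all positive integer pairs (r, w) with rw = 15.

The positive divisors of 15 are: 1, 3, 5, 15.
Each divisor d gives the pair (d, 15/d):
(1, 15), (3, 5), (5, 3), (15, 1)

(1, 15), (3, 5), (5, 3), (15, 1)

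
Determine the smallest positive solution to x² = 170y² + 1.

We seek the smallest positive integers (x, y) with x² - 170y² = 1, i.e., x² = 170y² + 1.
Try successive y values:
y = 1: x² = 170·1² + 1 = 171, not a perfect square
y = 2: x² = 170·2² + 1 = 681, not a perfect square
y = 3: x² = 170·3² + 1 = 1531, not a perfect square
... continuing the search (or via continued fractions) ...
y = 26: x² = 170·26² + 1 = 114921, x = 339 ✓

Verify: 339² - 170·26² = 114921 - 114920 = 1 ✓

x = 339, y = 26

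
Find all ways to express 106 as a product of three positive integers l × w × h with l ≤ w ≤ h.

Iterate l from 1 to ⌊106^(1/3)⌋. For each l dividing 106, iterate w ≥ l with w dividing 106/l, and set h = 106/(l·w).
Triples found (2): (1×1×106), (1×2×53)

(1×1×106), (1×2×53)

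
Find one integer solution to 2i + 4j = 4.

Step 1: Check solvability.
gcd(2, 4) = 2
Since 2 divides 4, solutions exist.

Step 2: Apply extended Euclidean algorithm to find gcd.
We find integers such that 2*x0 + 4*y0 = 2

Step 3: Scale the particular solution.
Multiply by 4/2 = 2:
i = 2, j = 0

Step 4: Verify.
2*(2) + 4*(0) = 4 = 4 ✓

i = 2, j = 0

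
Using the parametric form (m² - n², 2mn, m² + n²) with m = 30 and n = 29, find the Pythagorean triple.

a = m² - n² = 30² - 29² = 900 - 841 = 59
b = 2mn = 2·30·29 = 1740
c = m² + n² = 900 + 841 = 1741
Verify: 59² + 1740² = 3481 + 3027600 = 3031081 = 1741² ✓

(59, 1740, 1741)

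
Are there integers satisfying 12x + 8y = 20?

Step 1: Compute gcd(12, 8).
gcd(12, 8) = 4

Step 2: Check divisibility.
Does 4 divide 20? 20 = 4 x 5, so yes.

By the theorem on linear Diophantine equations, 12x + 8y = 20 has integer solutions if and only if gcd(12, 8) divides 20. Since 4 | 20, solutions exist.

Yes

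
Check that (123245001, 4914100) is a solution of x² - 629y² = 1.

Compute x² = 123245001² = 15189330271490001
Compute 629y² = 629·4914100² = 629·24148378810000 = 15189330271490000
x² - 629y² = 15189330271490001 - 15189330271490000 = 1
Since this equals 1, (123245001, 4914100) is a solution.

Yes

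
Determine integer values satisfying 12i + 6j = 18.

Step 1: Check solvability.
gcd(12, 6) = 6
Since 6 divides 18, solutions exist.

Step 2: Apply extended Euclidean algorithm to find gcd.
We find integers such that 12*x0 + 6*y0 = 6

Step 3: Scale the particular solution.
Multiply by 18/6 = 3:
i = 0, j = 3

Step 4: Verify.
12*(0) + 6*(3) = 18 = 18 ✓

i = 0, j = 3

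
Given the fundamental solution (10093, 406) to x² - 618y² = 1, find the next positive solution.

Solutions to x² - Dy² = 1 are generated by powers of (x₀ + y₀√D).
The next solution satisfies x₁ + y₁√618 = (x₀ + y₀√618)², giving:
x₁ = x₀² + 618y₀² = 10093² + 618·406² = 101868649 + 101868648 = 203737297
y₁ = 2x₀y₀ = 2·10093·406 = 8195516

Verify: 203737297² - 618·8195516² = 41508886188866209 - 41508886188866208 = 1 ✓

x = 203737297, y = 8195516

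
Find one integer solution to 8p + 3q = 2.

Step 1: Check solvability.
gcd(8, 3) = 1
Since 1 divides 2, solutions exist.

Step 2: Apply extended Euclidean algorithm to find gcd.
We find integers such that 8*x0 + 3*y0 = 1

Step 3: Scale the particular solution.
Multiply by 2/1 = 2:
p = -2, q = 6

Step 4: Verify.
8*(-2) + 3*(6) = 2 = 2 ✓

p = -2, q = 6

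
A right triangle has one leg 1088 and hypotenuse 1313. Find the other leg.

a² = c² - b² = 1723969 - 1183744 = 540225
a = 735

735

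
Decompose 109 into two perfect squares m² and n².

We need to find integers m, n > 0 such that m² + n² = 109.
Trying m = 3: n² = 109 - 3² = 109 - 9 = 100
n = 10
Check: 3² + 10² = 9 + 100 = 109 ✓

109 = 3² + 10²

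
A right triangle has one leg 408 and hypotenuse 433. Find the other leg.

a² = c² - b² = 187489 - 166464 = 21025
a = 145

145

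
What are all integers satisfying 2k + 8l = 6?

Step 1: Compute gcd(2, 8) = 2.
Since 2 divides 6, solutions exist.

Step 2: Find a particular solution using extended Euclidean algorithm.
We get k₀ = 3, l₀ = 0.
Check: 2*3 + 8*0 = 6 = 6 ✓

Step 3: Write the general solution.
k = 3 + (8/2)t = 3 + 4t
l = 0 - (2/2)t = 0 - 1t
for any integer t.

k = 3 + 4t, l = 0 - 1t for integer t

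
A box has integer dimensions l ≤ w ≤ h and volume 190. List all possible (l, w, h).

Iterate l from 1 to ⌊190^(1/3)⌋. For each l dividing 190, iterate w ≥ l with w dividing 190/l, and set h = 190/(l·w).
Triples found (5): (1×1×190), (1×2×95), (1×5×38), (1×10×19), (2×5×19)

(1×1×190), (1×2×95), (1×5×38), (1×10×19), (2×5×19)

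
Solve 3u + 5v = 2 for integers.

Step 1: Check solvability.
gcd(3, 5) = 1
Since 1 divides 2, solutions exist.

Step 2: Apply extended Euclidean algorithm to find gcd.
We find integers such that 3*x0 + 5*y0 = 1

Step 3: Scale the particular solution.
Multiply by 2/1 = 2:
u = 4, v = -2

Step 4: Verify.
3*(4) + 5*(-2) = 2 = 2 ✓

u = 4, v = -2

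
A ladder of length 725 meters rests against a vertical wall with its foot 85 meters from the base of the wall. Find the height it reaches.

The ladder, wall, and ground form a right triangle with hypotenuse 725 and one leg 85.
By the Pythagorean theorem: h² = 725² - 85² = 525625 - 7225 = 518400
h = √518400 = 720 meters

720 meters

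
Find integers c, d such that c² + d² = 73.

We need to find integers c, d > 0 such that c² + d² = 73.
Trying c = 3: d² = 73 - 3² = 73 - 9 = 64
d = 8
Check: 3² + 8² = 9 + 64 = 73 ✓

73 = 3² + 8²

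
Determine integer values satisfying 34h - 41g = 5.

Step 1: Check solvability.
gcd(34, 41) = 1
Since 1 divides 5, solutions exist.

Step 2: Apply extended Euclidean algorithm to find gcd.
We find integers such that 34*x0 + 41*y0 = 1

Step 3: Scale the particular solution.
Multiply by 5/1 = 5:
h = -30, g = -25

Step 4: Verify.
34*(-30) - 41*(-25) = 5 = 5 ✓

h = -30, g = -25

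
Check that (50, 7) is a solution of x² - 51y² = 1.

Compute x² = 50² = 2500
Compute 51y² = 51·7² = 51·49 = 2499
x² - 51y² = 2500 - 2499 = 1
Since this equals 1, (50, 7) is a solution.

Yes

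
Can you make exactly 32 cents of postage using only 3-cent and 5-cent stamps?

We need non-negative x, y with 3x + 5y = 32.
gcd(3, 5) = 1 divides 32, so integer solutions exist.
Search for a non-negative one: x = 4 gives 5y = 32 - 12 = 20, so y = 4.
Check: 3·4 + 5·4 = 32 ✓

Yes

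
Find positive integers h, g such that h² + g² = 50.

Search for h with 50 - h² a perfect square.
h = 1: 50 - 1² = 50 - 1 = 49 = 7² ✓
So h = 1, g = 7.

h = 1, g = 7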